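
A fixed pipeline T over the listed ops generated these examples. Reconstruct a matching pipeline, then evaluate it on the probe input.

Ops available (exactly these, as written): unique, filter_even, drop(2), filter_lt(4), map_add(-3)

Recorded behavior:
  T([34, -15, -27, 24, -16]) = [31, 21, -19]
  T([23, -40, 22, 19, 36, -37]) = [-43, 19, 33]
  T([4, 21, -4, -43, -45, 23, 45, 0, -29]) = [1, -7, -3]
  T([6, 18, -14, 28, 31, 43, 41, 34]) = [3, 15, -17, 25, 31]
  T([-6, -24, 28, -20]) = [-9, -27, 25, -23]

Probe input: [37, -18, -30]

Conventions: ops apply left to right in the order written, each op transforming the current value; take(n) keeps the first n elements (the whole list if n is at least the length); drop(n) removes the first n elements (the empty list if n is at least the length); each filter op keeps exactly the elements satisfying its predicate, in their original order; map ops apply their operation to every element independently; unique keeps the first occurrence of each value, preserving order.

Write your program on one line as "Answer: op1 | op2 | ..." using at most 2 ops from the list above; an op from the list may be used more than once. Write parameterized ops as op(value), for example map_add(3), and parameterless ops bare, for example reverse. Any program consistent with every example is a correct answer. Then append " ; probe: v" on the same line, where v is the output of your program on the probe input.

filter_even | map_add(-3) ; probe: [-21, -33]

Check, running the answer program on each example:
  [34, -15, -27, 24, -16] -> [34, 24, -16] -> [31, 21, -19]
  [23, -40, 22, 19, 36, -37] -> [-40, 22, 36] -> [-43, 19, 33]
  [4, 21, -4, -43, -45, 23, 45, 0, -29] -> [4, -4, 0] -> [1, -7, -3]
  [6, 18, -14, 28, 31, 43, 41, 34] -> [6, 18, -14, 28, 34] -> [3, 15, -17, 25, 31]
  [-6, -24, 28, -20] -> [-6, -24, 28, -20] -> [-9, -27, 25, -23]
  probe: [37, -18, -30] -> [-18, -30] -> [-21, -33]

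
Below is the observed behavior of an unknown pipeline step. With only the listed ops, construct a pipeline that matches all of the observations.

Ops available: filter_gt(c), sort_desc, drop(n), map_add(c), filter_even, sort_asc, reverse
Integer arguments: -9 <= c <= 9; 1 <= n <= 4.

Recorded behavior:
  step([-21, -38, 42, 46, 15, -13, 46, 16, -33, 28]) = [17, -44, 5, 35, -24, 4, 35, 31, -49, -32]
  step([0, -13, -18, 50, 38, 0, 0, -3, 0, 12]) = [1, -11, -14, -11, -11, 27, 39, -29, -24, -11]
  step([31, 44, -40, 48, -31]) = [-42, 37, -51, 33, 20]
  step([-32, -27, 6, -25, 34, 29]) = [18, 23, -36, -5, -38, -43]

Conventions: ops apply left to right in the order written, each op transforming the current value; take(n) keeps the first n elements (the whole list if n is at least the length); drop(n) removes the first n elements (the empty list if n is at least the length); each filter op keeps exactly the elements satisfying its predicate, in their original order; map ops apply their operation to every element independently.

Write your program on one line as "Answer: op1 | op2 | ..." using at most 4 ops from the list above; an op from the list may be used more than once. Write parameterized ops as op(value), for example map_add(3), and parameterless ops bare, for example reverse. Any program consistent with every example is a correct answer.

map_add(-7) | reverse | map_add(-4)

Check, running the answer program on each example:
  [-21, -38, 42, 46, 15, -13, 46, 16, -33, 28] -> [-28, -45, 35, 39, 8, -20, 39, 9, -40, 21] -> [21, -40, 9, 39, -20, 8, 39, 35, -45, -28] -> [17, -44, 5, 35, -24, 4, 35, 31, -49, -32]
  [0, -13, -18, 50, 38, 0, 0, -3, 0, 12] -> [-7, -20, -25, 43, 31, -7, -7, -10, -7, 5] -> [5, -7, -10, -7, -7, 31, 43, -25, -20, -7] -> [1, -11, -14, -11, -11, 27, 39, -29, -24, -11]
  [31, 44, -40, 48, -31] -> [24, 37, -47, 41, -38] -> [-38, 41, -47, 37, 24] -> [-42, 37, -51, 33, 20]
  [-32, -27, 6, -25, 34, 29] -> [-39, -34, -1, -32, 27, 22] -> [22, 27, -32, -1, -34, -39] -> [18, 23, -36, -5, -38, -43]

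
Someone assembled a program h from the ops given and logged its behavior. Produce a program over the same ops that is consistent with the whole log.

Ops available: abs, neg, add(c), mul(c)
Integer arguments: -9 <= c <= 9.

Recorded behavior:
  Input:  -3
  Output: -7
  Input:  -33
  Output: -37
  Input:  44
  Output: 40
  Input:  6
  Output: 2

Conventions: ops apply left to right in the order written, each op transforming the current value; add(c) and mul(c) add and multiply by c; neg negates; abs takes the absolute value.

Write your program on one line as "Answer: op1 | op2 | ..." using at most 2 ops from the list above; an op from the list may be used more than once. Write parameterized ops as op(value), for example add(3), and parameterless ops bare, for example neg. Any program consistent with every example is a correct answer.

add(5) | add(-9)

Check, running the answer program on each example:
  -3 -> 2 -> -7
  -33 -> -28 -> -37
  44 -> 49 -> 40
  6 -> 11 -> 2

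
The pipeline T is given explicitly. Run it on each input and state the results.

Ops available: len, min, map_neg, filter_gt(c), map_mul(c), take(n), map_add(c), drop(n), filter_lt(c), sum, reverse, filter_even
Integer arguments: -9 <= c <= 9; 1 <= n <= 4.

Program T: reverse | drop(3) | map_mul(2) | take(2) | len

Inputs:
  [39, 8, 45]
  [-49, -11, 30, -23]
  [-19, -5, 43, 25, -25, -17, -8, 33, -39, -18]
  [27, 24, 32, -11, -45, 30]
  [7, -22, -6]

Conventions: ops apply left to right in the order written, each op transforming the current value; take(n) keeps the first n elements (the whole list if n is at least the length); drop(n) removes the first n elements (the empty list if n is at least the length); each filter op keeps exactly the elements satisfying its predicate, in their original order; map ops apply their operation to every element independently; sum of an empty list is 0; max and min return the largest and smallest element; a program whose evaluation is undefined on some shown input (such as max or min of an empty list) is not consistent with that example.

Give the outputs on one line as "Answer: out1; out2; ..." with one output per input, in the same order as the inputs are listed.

Execution, op by op:
  [39, 8, 45] -> [45, 8, 39] -> [] -> [] -> [] -> 0
  [-49, -11, 30, -23] -> [-23, 30, -11, -49] -> [-49] -> [-98] -> [-98] -> 1
  [-19, -5, 43, 25, -25, -17, -8, 33, -39, -18] -> [-18, -39, 33, -8, -17, -25, 25, 43, -5, -19] -> [-8, -17, -25, 25, 43, -5, -19] -> [-16, -34, -50, 50, 86, -10, -38] -> [-16, -34] -> 2
  [27, 24, 32, -11, -45, 30] -> [30, -45, -11, 32, 24, 27] -> [32, 24, 27] -> [64, 48, 54] -> [64, 48] -> 2
  [7, -22, -6] -> [-6, -22, 7] -> [] -> [] -> [] -> 0

0; 1; 2; 2; 0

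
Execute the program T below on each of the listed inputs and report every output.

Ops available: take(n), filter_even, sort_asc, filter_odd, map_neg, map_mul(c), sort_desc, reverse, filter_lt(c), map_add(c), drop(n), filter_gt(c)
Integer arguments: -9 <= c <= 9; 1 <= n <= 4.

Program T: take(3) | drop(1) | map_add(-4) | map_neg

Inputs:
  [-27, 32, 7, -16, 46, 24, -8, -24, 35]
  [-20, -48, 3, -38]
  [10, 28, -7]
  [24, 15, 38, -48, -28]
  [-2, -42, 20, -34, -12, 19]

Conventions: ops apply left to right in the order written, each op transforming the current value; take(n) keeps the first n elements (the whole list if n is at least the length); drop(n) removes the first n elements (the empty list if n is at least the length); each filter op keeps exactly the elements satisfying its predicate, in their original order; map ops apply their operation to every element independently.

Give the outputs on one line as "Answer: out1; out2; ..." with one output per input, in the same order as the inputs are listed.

Execution, op by op:
  [-27, 32, 7, -16, 46, 24, -8, -24, 35] -> [-27, 32, 7] -> [32, 7] -> [28, 3] -> [-28, -3]
  [-20, -48, 3, -38] -> [-20, -48, 3] -> [-48, 3] -> [-52, -1] -> [52, 1]
  [10, 28, -7] -> [10, 28, -7] -> [28, -7] -> [24, -11] -> [-24, 11]
  [24, 15, 38, -48, -28] -> [24, 15, 38] -> [15, 38] -> [11, 34] -> [-11, -34]
  [-2, -42, 20, -34, -12, 19] -> [-2, -42, 20] -> [-42, 20] -> [-46, 16] -> [46, -16]

[-28, -3]; [52, 1]; [-24, 11]; [-11, -34]; [46, -16]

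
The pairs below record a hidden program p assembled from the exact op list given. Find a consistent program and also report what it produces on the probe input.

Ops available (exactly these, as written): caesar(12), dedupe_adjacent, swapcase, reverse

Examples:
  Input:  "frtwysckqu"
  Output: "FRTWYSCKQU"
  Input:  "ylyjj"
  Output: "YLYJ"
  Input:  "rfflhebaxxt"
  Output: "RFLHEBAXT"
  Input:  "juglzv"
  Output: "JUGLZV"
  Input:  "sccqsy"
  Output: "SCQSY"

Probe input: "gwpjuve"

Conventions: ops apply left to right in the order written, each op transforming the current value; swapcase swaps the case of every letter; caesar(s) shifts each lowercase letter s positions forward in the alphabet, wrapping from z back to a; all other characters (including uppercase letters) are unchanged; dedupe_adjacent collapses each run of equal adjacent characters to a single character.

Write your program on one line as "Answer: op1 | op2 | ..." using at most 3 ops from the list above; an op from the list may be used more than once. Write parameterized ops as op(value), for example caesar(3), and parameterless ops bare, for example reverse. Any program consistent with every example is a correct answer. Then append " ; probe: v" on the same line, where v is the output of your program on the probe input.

swapcase | dedupe_adjacent ; probe: "GWPJUVE"

Check, running the answer program on each example:
  "frtwysckqu" -> "FRTWYSCKQU" -> "FRTWYSCKQU"
  "ylyjj" -> "YLYJJ" -> "YLYJ"
  "rfflhebaxxt" -> "RFFLHEBAXXT" -> "RFLHEBAXT"
  "juglzv" -> "JUGLZV" -> "JUGLZV"
  "sccqsy" -> "SCCQSY" -> "SCQSY"
  probe: "gwpjuve" -> "GWPJUVE" -> "GWPJUVE"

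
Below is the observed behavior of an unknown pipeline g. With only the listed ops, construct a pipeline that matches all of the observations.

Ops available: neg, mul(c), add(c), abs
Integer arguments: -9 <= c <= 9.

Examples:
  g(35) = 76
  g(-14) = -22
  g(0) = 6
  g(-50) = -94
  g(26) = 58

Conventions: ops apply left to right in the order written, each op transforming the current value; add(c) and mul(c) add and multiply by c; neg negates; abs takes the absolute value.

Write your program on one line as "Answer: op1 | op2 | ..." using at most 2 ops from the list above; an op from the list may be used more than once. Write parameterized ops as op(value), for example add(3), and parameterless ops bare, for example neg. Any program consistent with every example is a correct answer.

add(3) | mul(2)

Check, running the answer program on each example:
  35 -> 38 -> 76
  -14 -> -11 -> -22
  0 -> 3 -> 6
  -50 -> -47 -> -94
  26 -> 29 -> 58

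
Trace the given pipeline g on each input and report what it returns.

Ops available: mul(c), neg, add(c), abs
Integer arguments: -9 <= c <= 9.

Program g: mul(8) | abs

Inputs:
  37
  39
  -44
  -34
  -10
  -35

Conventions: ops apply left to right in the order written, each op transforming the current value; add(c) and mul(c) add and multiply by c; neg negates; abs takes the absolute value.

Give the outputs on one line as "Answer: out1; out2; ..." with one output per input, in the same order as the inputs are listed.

Execution, op by op:
  37 -> 296 -> 296
  39 -> 312 -> 312
  -44 -> -352 -> 352
  -34 -> -272 -> 272
  -10 -> -80 -> 80
  -35 -> -280 -> 280

296; 312; 352; 272; 80; 280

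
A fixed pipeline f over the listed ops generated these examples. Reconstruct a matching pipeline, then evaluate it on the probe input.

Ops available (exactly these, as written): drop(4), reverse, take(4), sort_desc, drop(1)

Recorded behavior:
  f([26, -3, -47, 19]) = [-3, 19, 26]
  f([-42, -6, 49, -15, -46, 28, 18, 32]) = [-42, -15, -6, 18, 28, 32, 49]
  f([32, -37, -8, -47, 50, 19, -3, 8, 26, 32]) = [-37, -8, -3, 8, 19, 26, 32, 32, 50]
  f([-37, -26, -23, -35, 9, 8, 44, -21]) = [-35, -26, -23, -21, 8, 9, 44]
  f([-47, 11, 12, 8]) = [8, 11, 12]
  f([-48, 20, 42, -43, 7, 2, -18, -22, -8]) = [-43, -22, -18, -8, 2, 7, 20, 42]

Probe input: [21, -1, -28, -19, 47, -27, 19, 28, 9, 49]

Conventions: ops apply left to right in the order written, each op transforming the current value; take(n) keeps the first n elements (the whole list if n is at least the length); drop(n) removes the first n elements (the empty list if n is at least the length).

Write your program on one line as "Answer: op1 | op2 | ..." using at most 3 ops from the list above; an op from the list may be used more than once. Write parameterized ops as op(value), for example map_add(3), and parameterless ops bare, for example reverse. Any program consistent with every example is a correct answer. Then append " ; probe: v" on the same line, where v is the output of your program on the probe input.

sort_desc | reverse | drop(1) ; probe: [-27, -19, -1, 9, 19, 21, 28, 47, 49]

Check, running the answer program on each example:
  [26, -3, -47, 19] -> [26, 19, -3, -47] -> [-47, -3, 19, 26] -> [-3, 19, 26]
  [-42, -6, 49, -15, -46, 28, 18, 32] -> [49, 32, 28, 18, -6, -15, -42, -46] -> [-46, -42, -15, -6, 18, 28, 32, 49] -> [-42, -15, -6, 18, 28, 32, 49]
  [32, -37, -8, -47, 50, 19, -3, 8, 26, 32] -> [50, 32, 32, 26, 19, 8, -3, -8, -37, -47] -> [-47, -37, -8, -3, 8, 19, 26, 32, 32, 50] -> [-37, -8, -3, 8, 19, 26, 32, 32, 50]
  [-37, -26, -23, -35, 9, 8, 44, -21] -> [44, 9, 8, -21, -23, -26, -35, -37] -> [-37, -35, -26, -23, -21, 8, 9, 44] -> [-35, -26, -23, -21, 8, 9, 44]
  [-47, 11, 12, 8] -> [12, 11, 8, -47] -> [-47, 8, 11, 12] -> [8, 11, 12]
  [-48, 20, 42, -43, 7, 2, -18, -22, -8] -> [42, 20, 7, 2, -8, -18, -22, -43, -48] -> [-48, -43, -22, -18, -8, 2, 7, 20, 42] -> [-43, -22, -18, -8, 2, 7, 20, 42]
  probe: [21, -1, -28, -19, 47, -27, 19, 28, 9, 49] -> [49, 47, 28, 21, 19, 9, -1, -19, -27, -28] -> [-28, -27, -19, -1, 9, 19, 21, 28, 47, 49] -> [-27, -19, -1, 9, 19, 21, 28, 47, 49]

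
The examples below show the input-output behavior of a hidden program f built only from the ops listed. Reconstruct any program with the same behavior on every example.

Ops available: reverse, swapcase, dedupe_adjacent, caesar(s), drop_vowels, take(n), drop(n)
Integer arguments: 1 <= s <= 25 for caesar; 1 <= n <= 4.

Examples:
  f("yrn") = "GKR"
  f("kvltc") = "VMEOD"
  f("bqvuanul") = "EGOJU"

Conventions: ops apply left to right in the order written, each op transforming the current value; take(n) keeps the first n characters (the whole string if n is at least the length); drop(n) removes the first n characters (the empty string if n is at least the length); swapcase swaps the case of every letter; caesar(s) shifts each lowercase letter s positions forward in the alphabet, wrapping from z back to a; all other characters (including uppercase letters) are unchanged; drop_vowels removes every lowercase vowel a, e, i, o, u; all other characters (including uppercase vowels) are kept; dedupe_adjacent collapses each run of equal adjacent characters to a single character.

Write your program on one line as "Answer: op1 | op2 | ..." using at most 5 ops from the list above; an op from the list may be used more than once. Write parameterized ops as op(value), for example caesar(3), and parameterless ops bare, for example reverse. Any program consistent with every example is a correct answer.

drop_vowels | caesar(19) | swapcase | reverse

Check, running the answer program on each example:
  "yrn" -> "yrn" -> "rkg" -> "RKG" -> "GKR"
  "kvltc" -> "kvltc" -> "doemv" -> "DOEMV" -> "VMEOD"
  "bqvuanul" -> "bqvnl" -> "ujoge" -> "UJOGE" -> "EGOJU"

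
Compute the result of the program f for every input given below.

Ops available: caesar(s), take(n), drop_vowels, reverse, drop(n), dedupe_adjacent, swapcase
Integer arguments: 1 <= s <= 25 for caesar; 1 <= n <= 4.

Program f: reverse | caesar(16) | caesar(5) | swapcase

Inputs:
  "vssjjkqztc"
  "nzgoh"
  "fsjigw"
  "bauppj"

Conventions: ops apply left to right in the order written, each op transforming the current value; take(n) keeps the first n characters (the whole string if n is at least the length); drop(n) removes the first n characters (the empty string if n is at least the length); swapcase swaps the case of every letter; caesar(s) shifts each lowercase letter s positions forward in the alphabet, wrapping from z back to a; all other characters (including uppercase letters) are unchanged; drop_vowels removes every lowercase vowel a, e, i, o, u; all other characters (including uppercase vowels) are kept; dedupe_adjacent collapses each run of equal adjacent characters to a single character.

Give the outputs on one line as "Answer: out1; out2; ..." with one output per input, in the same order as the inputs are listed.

Execution, op by op:
  "vssjjkqztc" -> "ctzqkjjssv" -> "sjpgazziil" -> "xoulfeennq" -> "XOULFEENNQ"
  "nzgoh" -> "hogzn" -> "xewpd" -> "cjbui" -> "CJBUI"
  "fsjigw" -> "wgijsf" -> "mwyziv" -> "rbdena" -> "RBDENA"
  "bauppj" -> "jppuab" -> "zffkqr" -> "ekkpvw" -> "EKKPVW"

"XOULFEENNQ"; "CJBUI"; "RBDENA"; "EKKPVW"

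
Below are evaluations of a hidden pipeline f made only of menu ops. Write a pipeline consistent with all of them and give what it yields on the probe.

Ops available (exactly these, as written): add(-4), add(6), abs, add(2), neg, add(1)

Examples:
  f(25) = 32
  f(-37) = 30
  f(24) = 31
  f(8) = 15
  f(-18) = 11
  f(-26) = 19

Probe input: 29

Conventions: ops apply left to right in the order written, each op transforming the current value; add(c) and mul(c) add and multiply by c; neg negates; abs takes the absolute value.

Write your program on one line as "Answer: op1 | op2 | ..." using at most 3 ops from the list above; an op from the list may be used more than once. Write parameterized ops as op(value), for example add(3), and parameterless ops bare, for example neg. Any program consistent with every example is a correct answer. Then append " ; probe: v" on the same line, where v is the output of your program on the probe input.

add(6) | add(1) | abs ; probe: 36

Check, running the answer program on each example:
  25 -> 31 -> 32 -> 32
  -37 -> -31 -> -30 -> 30
  24 -> 30 -> 31 -> 31
  8 -> 14 -> 15 -> 15
  -18 -> -12 -> -11 -> 11
  -26 -> -20 -> -19 -> 19
  probe: 29 -> 35 -> 36 -> 36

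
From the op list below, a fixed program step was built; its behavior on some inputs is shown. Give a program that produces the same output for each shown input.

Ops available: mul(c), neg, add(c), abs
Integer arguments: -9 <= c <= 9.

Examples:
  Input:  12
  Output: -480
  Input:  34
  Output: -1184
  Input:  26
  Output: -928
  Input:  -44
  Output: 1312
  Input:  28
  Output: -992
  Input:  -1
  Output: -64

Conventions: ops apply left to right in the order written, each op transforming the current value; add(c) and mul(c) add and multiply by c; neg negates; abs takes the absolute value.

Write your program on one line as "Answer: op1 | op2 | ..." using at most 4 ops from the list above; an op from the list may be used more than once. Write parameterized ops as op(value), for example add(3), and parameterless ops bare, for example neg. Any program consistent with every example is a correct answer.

add(3) | mul(8) | mul(-4)

Check, running the answer program on each example:
  12 -> 15 -> 120 -> -480
  34 -> 37 -> 296 -> -1184
  26 -> 29 -> 232 -> -928
  -44 -> -41 -> -328 -> 1312
  28 -> 31 -> 248 -> -992
  -1 -> 2 -> 16 -> -64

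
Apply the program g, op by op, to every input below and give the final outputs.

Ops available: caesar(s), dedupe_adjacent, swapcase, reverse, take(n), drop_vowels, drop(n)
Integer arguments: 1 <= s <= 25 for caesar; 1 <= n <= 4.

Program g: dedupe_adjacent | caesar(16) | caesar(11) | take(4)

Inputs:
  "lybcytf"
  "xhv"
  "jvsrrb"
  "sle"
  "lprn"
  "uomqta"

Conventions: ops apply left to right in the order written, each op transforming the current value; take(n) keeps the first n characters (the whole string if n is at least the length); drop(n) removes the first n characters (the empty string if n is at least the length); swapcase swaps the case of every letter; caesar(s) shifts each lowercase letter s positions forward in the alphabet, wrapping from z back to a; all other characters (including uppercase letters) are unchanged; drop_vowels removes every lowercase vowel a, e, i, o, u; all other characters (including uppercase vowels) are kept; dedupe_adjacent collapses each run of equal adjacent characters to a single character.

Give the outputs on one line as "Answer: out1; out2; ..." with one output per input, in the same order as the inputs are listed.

"mzcd"; "yiw"; "kwts"; "tmf"; "mqso"; "vpnr"

Execution, op by op:
  "lybcytf" -> "lybcytf" -> "borsojv" -> "mzcdzug" -> "mzcd"
  "xhv" -> "xhv" -> "nxl" -> "yiw" -> "yiw"
  "jvsrrb" -> "jvsrb" -> "zlihr" -> "kwtsc" -> "kwts"
  "sle" -> "sle" -> "ibu" -> "tmf" -> "tmf"
  "lprn" -> "lprn" -> "bfhd" -> "mqso" -> "mqso"
  "uomqta" -> "uomqta" -> "kecgjq" -> "vpnrub" -> "vpnr"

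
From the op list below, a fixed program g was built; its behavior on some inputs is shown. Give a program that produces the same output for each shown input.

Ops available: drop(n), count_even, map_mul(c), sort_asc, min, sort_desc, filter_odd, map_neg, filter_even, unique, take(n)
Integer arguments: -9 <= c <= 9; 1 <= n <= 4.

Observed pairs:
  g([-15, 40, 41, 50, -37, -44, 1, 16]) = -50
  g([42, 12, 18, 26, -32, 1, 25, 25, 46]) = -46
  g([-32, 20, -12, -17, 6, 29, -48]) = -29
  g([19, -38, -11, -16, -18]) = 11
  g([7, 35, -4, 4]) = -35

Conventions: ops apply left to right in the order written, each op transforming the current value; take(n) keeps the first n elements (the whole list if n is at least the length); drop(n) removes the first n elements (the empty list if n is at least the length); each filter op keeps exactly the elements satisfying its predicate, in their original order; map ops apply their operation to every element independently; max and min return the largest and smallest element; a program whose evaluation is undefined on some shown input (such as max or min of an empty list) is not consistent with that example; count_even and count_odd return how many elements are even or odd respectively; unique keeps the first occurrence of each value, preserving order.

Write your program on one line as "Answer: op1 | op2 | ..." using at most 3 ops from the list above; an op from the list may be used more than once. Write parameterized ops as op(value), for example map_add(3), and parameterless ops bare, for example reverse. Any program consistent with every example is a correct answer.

drop(1) | map_neg | min

Check, running the answer program on each example:
  [-15, 40, 41, 50, -37, -44, 1, 16] -> [40, 41, 50, -37, -44, 1, 16] -> [-40, -41, -50, 37, 44, -1, -16] -> -50
  [42, 12, 18, 26, -32, 1, 25, 25, 46] -> [12, 18, 26, -32, 1, 25, 25, 46] -> [-12, -18, -26, 32, -1, -25, -25, -46] -> -46
  [-32, 20, -12, -17, 6, 29, -48] -> [20, -12, -17, 6, 29, -48] -> [-20, 12, 17, -6, -29, 48] -> -29
  [19, -38, -11, -16, -18] -> [-38, -11, -16, -18] -> [38, 11, 16, 18] -> 11
  [7, 35, -4, 4] -> [35, -4, 4] -> [-35, 4, -4] -> -35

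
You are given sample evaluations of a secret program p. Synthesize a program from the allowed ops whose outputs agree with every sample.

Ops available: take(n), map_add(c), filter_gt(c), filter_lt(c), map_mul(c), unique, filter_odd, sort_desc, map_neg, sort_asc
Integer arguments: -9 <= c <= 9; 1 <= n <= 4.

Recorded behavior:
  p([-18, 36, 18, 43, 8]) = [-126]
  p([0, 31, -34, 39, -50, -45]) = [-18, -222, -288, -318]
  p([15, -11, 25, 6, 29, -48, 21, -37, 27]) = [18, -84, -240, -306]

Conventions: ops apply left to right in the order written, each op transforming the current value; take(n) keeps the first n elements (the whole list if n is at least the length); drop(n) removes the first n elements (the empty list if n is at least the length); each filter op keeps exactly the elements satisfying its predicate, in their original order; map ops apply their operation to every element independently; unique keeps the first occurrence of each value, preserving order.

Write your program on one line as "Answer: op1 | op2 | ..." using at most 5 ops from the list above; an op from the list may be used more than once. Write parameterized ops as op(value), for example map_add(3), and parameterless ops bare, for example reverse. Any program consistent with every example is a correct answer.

sort_desc | filter_lt(8) | map_add(-3) | map_neg | map_mul(-6)

Check, running the answer program on each example:
  [-18, 36, 18, 43, 8] -> [43, 36, 18, 8, -18] -> [-18] -> [-21] -> [21] -> [-126]
  [0, 31, -34, 39, -50, -45] -> [39, 31, 0, -34, -45, -50] -> [0, -34, -45, -50] -> [-3, -37, -48, -53] -> [3, 37, 48, 53] -> [-18, -222, -288, -318]
  [15, -11, 25, 6, 29, -48, 21, -37, 27] -> [29, 27, 25, 21, 15, 6, -11, -37, -48] -> [6, -11, -37, -48] -> [3, -14, -40, -51] -> [-3, 14, 40, 51] -> [18, -84, -240, -306]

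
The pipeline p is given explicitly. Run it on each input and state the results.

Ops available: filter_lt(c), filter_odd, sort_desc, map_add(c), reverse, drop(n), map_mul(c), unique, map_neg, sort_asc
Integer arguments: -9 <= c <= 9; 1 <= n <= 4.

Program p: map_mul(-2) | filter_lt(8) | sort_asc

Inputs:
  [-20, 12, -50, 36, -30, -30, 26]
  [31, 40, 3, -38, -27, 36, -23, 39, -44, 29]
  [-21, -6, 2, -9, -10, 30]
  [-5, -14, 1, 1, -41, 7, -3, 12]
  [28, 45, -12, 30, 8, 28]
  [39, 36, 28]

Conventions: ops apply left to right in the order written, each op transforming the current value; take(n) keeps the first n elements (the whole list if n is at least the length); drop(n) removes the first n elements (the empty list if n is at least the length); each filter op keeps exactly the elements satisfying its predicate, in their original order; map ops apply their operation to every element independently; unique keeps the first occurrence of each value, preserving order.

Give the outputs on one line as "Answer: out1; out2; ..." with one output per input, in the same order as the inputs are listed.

[-72, -52, -24]; [-80, -78, -72, -62, -58, -6]; [-60, -4]; [-24, -14, -2, -2, 6]; [-90, -60, -56, -56, -16]; [-78, -72, -56]

Execution, op by op:
  [-20, 12, -50, 36, -30, -30, 26] -> [40, -24, 100, -72, 60, 60, -52] -> [-24, -72, -52] -> [-72, -52, -24]
  [31, 40, 3, -38, -27, 36, -23, 39, -44, 29] -> [-62, -80, -6, 76, 54, -72, 46, -78, 88, -58] -> [-62, -80, -6, -72, -78, -58] -> [-80, -78, -72, -62, -58, -6]
  [-21, -6, 2, -9, -10, 30] -> [42, 12, -4, 18, 20, -60] -> [-4, -60] -> [-60, -4]
  [-5, -14, 1, 1, -41, 7, -3, 12] -> [10, 28, -2, -2, 82, -14, 6, -24] -> [-2, -2, -14, 6, -24] -> [-24, -14, -2, -2, 6]
  [28, 45, -12, 30, 8, 28] -> [-56, -90, 24, -60, -16, -56] -> [-56, -90, -60, -16, -56] -> [-90, -60, -56, -56, -16]
  [39, 36, 28] -> [-78, -72, -56] -> [-78, -72, -56] -> [-78, -72, -56]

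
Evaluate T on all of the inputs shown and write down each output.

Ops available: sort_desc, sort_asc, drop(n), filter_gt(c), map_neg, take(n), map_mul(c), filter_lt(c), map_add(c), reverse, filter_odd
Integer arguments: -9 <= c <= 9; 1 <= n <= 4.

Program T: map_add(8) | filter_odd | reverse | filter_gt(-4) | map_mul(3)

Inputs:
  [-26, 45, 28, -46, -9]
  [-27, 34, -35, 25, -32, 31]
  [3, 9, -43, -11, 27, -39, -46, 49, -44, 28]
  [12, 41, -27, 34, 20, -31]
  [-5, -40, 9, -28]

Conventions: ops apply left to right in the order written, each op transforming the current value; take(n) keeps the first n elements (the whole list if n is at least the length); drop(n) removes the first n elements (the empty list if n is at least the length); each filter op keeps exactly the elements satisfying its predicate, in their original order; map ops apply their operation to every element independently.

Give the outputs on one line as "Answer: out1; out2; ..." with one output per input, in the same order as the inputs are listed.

[-3, 159]; [117, 99]; [171, 105, -9, 51, 33]; [147]; [51, 9]

Execution, op by op:
  [-26, 45, 28, -46, -9] -> [-18, 53, 36, -38, -1] -> [53, -1] -> [-1, 53] -> [-1, 53] -> [-3, 159]
  [-27, 34, -35, 25, -32, 31] -> [-19, 42, -27, 33, -24, 39] -> [-19, -27, 33, 39] -> [39, 33, -27, -19] -> [39, 33] -> [117, 99]
  [3, 9, -43, -11, 27, -39, -46, 49, -44, 28] -> [11, 17, -35, -3, 35, -31, -38, 57, -36, 36] -> [11, 17, -35, -3, 35, -31, 57] -> [57, -31, 35, -3, -35, 17, 11] -> [57, 35, -3, 17, 11] -> [171, 105, -9, 51, 33]
  [12, 41, -27, 34, 20, -31] -> [20, 49, -19, 42, 28, -23] -> [49, -19, -23] -> [-23, -19, 49] -> [49] -> [147]
  [-5, -40, 9, -28] -> [3, -32, 17, -20] -> [3, 17] -> [17, 3] -> [17, 3] -> [51, 9]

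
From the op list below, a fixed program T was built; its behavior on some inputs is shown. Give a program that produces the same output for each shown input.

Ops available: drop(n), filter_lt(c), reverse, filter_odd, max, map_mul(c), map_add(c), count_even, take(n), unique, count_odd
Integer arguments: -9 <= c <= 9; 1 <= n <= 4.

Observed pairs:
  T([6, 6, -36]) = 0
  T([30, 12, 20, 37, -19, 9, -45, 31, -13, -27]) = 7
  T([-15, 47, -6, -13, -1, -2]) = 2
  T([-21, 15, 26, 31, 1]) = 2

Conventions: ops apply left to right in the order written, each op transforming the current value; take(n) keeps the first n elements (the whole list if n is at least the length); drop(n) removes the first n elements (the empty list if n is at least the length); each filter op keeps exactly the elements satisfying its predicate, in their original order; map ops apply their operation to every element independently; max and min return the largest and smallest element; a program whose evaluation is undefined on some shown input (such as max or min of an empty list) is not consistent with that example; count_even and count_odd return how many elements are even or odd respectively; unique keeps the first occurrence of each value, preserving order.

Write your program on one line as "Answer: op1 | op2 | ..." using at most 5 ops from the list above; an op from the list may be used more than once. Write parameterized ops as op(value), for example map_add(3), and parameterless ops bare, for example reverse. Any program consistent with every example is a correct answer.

map_add(-2) | drop(1) | drop(2) | filter_odd | count_odd

Check, running the answer program on each example:
  [6, 6, -36] -> [4, 4, -38] -> [4, -38] -> [] -> [] -> 0
  [30, 12, 20, 37, -19, 9, -45, 31, -13, -27] -> [28, 10, 18, 35, -21, 7, -47, 29, -15, -29] -> [10, 18, 35, -21, 7, -47, 29, -15, -29] -> [35, -21, 7, -47, 29, -15, -29] -> [35, -21, 7, -47, 29, -15, -29] -> 7
  [-15, 47, -6, -13, -1, -2] -> [-17, 45, -8, -15, -3, -4] -> [45, -8, -15, -3, -4] -> [-15, -3, -4] -> [-15, -3] -> 2
  [-21, 15, 26, 31, 1] -> [-23, 13, 24, 29, -1] -> [13, 24, 29, -1] -> [29, -1] -> [29, -1] -> 2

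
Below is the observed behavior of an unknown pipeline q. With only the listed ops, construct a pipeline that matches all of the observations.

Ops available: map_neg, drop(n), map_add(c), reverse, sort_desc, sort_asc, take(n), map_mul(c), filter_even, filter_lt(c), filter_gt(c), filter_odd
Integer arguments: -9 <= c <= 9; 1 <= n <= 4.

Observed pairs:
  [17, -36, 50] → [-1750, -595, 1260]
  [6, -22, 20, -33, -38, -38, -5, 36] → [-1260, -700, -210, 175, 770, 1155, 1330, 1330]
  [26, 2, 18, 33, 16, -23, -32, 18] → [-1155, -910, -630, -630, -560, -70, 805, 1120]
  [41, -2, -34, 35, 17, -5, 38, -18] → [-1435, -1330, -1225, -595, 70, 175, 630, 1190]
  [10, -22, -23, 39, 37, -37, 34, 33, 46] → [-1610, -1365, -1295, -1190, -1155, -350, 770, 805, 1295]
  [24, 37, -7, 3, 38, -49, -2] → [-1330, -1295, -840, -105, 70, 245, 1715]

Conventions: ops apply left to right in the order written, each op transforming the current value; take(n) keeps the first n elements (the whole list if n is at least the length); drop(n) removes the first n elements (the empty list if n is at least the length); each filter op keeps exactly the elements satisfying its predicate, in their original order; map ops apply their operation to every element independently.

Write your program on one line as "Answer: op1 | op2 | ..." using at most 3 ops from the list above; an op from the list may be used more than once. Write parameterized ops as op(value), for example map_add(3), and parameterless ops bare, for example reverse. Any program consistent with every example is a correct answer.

map_mul(5) | map_mul(-7) | sort_asc

Check, running the answer program on each example:
  [17, -36, 50] -> [85, -180, 250] -> [-595, 1260, -1750] -> [-1750, -595, 1260]
  [6, -22, 20, -33, -38, -38, -5, 36] -> [30, -110, 100, -165, -190, -190, -25, 180] -> [-210, 770, -700, 1155, 1330, 1330, 175, -1260] -> [-1260, -700, -210, 175, 770, 1155, 1330, 1330]
  [26, 2, 18, 33, 16, -23, -32, 18] -> [130, 10, 90, 165, 80, -115, -160, 90] -> [-910, -70, -630, -1155, -560, 805, 1120, -630] -> [-1155, -910, -630, -630, -560, -70, 805, 1120]
  [41, -2, -34, 35, 17, -5, 38, -18] -> [205, -10, -170, 175, 85, -25, 190, -90] -> [-1435, 70, 1190, -1225, -595, 175, -1330, 630] -> [-1435, -1330, -1225, -595, 70, 175, 630, 1190]
  [10, -22, -23, 39, 37, -37, 34, 33, 46] -> [50, -110, -115, 195, 185, -185, 170, 165, 230] -> [-350, 770, 805, -1365, -1295, 1295, -1190, -1155, -1610] -> [-1610, -1365, -1295, -1190, -1155, -350, 770, 805, 1295]
  [24, 37, -7, 3, 38, -49, -2] -> [120, 185, -35, 15, 190, -245, -10] -> [-840, -1295, 245, -105, -1330, 1715, 70] -> [-1330, -1295, -840, -105, 70, 245, 1715]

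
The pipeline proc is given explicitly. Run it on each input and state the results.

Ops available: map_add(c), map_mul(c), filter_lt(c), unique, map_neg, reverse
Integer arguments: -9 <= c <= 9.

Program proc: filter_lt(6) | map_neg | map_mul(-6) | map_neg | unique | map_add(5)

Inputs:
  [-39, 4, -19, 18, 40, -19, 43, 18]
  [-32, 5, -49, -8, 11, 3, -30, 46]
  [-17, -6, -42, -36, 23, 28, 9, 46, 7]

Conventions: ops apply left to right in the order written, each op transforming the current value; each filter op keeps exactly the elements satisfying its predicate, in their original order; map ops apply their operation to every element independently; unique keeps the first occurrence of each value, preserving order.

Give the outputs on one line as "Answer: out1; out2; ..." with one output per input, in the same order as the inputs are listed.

[239, -19, 119]; [197, -25, 299, 53, -13, 185]; [107, 41, 257, 221]

Execution, op by op:
  [-39, 4, -19, 18, 40, -19, 43, 18] -> [-39, 4, -19, -19] -> [39, -4, 19, 19] -> [-234, 24, -114, -114] -> [234, -24, 114, 114] -> [234, -24, 114] -> [239, -19, 119]
  [-32, 5, -49, -8, 11, 3, -30, 46] -> [-32, 5, -49, -8, 3, -30] -> [32, -5, 49, 8, -3, 30] -> [-192, 30, -294, -48, 18, -180] -> [192, -30, 294, 48, -18, 180] -> [192, -30, 294, 48, -18, 180] -> [197, -25, 299, 53, -13, 185]
  [-17, -6, -42, -36, 23, 28, 9, 46, 7] -> [-17, -6, -42, -36] -> [17, 6, 42, 36] -> [-102, -36, -252, -216] -> [102, 36, 252, 216] -> [102, 36, 252, 216] -> [107, 41, 257, 221]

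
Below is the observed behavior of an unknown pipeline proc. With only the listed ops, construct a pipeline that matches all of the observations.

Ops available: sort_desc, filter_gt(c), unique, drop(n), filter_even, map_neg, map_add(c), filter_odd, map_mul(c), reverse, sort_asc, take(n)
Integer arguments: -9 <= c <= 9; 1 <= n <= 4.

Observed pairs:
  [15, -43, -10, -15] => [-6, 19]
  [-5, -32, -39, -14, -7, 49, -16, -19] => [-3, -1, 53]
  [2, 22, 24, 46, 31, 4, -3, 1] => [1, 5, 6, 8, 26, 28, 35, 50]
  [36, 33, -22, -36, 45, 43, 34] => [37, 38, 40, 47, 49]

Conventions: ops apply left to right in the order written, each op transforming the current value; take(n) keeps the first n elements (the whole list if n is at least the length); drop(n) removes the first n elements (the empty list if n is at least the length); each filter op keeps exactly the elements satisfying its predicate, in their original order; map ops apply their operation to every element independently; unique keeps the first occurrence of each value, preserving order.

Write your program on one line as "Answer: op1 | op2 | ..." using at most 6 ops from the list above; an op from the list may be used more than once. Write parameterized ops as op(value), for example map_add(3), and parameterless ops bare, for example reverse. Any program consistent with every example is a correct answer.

sort_desc | map_add(5) | filter_gt(-9) | map_add(-1) | reverse

Check, running the answer program on each example:
  [15, -43, -10, -15] -> [15, -10, -15, -43] -> [20, -5, -10, -38] -> [20, -5] -> [19, -6] -> [-6, 19]
  [-5, -32, -39, -14, -7, 49, -16, -19] -> [49, -5, -7, -14, -16, -19, -32, -39] -> [54, 0, -2, -9, -11, -14, -27, -34] -> [54, 0, -2] -> [53, -1, -3] -> [-3, -1, 53]
  [2, 22, 24, 46, 31, 4, -3, 1] -> [46, 31, 24, 22, 4, 2, 1, -3] -> [51, 36, 29, 27, 9, 7, 6, 2] -> [51, 36, 29, 27, 9, 7, 6, 2] -> [50, 35, 28, 26, 8, 6, 5, 1] -> [1, 5, 6, 8, 26, 28, 35, 50]
  [36, 33, -22, -36, 45, 43, 34] -> [45, 43, 36, 34, 33, -22, -36] -> [50, 48, 41, 39, 38, -17, -31] -> [50, 48, 41, 39, 38] -> [49, 47, 40, 38, 37] -> [37, 38, 40, 47, 49]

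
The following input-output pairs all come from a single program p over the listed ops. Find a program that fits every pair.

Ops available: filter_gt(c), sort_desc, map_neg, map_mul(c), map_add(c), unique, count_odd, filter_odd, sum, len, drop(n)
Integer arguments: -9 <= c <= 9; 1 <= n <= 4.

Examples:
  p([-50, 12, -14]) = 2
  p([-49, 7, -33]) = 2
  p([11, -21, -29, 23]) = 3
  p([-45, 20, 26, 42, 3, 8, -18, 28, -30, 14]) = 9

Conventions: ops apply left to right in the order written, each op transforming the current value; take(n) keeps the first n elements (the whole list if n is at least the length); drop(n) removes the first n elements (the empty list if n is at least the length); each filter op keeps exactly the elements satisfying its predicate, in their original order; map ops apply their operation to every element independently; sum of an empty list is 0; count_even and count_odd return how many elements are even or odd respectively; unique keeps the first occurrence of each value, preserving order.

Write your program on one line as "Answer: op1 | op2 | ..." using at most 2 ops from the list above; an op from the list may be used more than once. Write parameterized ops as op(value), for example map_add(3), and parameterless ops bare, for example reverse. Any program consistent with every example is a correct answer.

drop(1) | len

Check, running the answer program on each example:
  [-50, 12, -14] -> [12, -14] -> 2
  [-49, 7, -33] -> [7, -33] -> 2
  [11, -21, -29, 23] -> [-21, -29, 23] -> 3
  [-45, 20, 26, 42, 3, 8, -18, 28, -30, 14] -> [20, 26, 42, 3, 8, -18, 28, -30, 14] -> 9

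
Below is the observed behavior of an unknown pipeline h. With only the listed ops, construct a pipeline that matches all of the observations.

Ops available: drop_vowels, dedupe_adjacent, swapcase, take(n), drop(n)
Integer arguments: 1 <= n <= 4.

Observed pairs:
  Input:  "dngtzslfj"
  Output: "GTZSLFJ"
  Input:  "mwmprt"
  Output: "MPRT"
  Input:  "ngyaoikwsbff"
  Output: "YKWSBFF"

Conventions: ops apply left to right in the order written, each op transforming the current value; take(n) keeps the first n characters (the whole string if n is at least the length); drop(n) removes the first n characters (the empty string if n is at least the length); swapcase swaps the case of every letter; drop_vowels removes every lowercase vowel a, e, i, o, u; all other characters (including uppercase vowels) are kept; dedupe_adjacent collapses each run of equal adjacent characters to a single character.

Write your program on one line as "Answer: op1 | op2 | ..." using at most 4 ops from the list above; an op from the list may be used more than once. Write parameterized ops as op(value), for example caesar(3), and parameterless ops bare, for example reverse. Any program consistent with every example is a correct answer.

drop_vowels | drop(2) | swapcase

Check, running the answer program on each example:
  "dngtzslfj" -> "dngtzslfj" -> "gtzslfj" -> "GTZSLFJ"
  "mwmprt" -> "mwmprt" -> "mprt" -> "MPRT"
  "ngyaoikwsbff" -> "ngykwsbff" -> "ykwsbff" -> "YKWSBFF"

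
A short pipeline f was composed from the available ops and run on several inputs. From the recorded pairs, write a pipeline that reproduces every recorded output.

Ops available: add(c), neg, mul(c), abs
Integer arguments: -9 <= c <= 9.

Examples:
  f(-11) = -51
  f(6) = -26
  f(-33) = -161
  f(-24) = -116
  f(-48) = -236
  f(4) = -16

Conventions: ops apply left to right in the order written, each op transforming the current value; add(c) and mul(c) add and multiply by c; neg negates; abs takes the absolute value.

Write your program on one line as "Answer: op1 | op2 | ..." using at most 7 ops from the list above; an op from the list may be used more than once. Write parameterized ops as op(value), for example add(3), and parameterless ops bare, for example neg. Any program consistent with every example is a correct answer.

neg | mul(5) | neg | abs | add(-4) | neg

Check, running the answer program on each example:
  -11 -> 11 -> 55 -> -55 -> 55 -> 51 -> -51
  6 -> -6 -> -30 -> 30 -> 30 -> 26 -> -26
  -33 -> 33 -> 165 -> -165 -> 165 -> 161 -> -161
  -24 -> 24 -> 120 -> -120 -> 120 -> 116 -> -116
  -48 -> 48 -> 240 -> -240 -> 240 -> 236 -> -236
  4 -> -4 -> -20 -> 20 -> 20 -> 16 -> -16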